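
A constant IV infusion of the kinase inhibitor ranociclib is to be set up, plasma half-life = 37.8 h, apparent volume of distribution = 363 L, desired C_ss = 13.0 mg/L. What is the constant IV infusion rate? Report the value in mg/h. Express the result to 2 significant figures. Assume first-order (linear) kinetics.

k = ln2 / t½ = 0.693147 / 37.8 = 0.01834 h⁻¹
CL = k × Vd = 0.01834 × 363 = 6.657 L/h
At steady state, infusion rate R₀ = Css × CL = 13.0 × 6.657 = 86.54 mg/h

87 mg/h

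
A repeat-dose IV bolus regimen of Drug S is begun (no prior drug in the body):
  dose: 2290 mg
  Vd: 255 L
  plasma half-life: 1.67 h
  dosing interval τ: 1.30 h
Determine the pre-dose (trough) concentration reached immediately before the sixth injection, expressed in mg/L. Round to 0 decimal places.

C₀ per dose = Dose / Vd = 2290 / 255 = 8.980 mg/L
k = ln2 / t½ = 0.693147 / 1.67 = 0.4151 h⁻¹
Fraction remaining after one interval: r = e^(−kτ) = e^(−0.4151 × 1.30) = 0.5830
Before dose 6, 5 doses have been given (aged 1τ, 2τ, 3τ, 4τ, 5τ).
C_trough = C₀ × (r + r² + … + r^5) = C₀ × r(1−r^5)/(1−r)
        = 8.980 × 0.5830 × (1 − 0.06735) / (1 − 0.5830) = 11.71 mg/L

12 mg/L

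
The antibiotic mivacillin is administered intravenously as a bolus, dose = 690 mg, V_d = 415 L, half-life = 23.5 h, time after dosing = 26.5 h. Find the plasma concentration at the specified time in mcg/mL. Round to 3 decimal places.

0.761 mcg/mL

C₀ = Dose / Vd = 690.0 / 415 = 1.663 mg/L
k = ln2 / t½ = 0.693147 / 23.5 = 0.02950 h⁻¹
C = C₀ · e^(−k·t) = 1.663 × e^(−0.02950 × 26.5)
  = 1.663 × 0.4576 = 0.7610 mg/L
(0.7610 mg/L = 0.7610 mcg/mL)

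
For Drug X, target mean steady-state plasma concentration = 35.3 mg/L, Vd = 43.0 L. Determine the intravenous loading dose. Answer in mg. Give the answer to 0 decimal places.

1518 mg

LD = Css × Vd = 35.3 × 43.0 = 1518 mg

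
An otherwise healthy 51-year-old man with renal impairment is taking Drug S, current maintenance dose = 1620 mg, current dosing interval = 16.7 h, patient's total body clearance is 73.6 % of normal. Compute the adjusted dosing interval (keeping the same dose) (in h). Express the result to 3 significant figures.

22.7 h

To keep the same average steady-state level, dosing rate must scale with clearance.
CL ratio = 73.6 / 100 = 0.7360
New interval (same dose) = 16.7 / 0.7360 = 22.69 h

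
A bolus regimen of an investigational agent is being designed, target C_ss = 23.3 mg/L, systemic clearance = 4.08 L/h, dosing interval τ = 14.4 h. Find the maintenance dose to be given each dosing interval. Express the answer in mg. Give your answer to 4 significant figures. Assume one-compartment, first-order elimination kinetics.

1369 mg

At steady state, Dose/τ = Css × CL.
Dose = Css × CL × τ = 23.3 × 4.080 × 14.4 = 1369 mg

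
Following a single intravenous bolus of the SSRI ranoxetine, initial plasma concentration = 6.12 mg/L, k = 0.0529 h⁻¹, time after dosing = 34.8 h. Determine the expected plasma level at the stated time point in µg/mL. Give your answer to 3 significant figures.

0.971 µg/mL

C = C₀ · e^(−k·t) = 6.120 × e^(−0.05290 × 34.8)
  = 6.120 × 0.1587 = 0.9712 mg/L
(0.9712 mg/L = 0.9712 µg/mL)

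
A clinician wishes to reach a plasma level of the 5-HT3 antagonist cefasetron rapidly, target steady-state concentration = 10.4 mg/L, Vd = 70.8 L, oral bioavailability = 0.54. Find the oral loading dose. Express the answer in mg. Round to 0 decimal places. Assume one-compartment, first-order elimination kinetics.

LD = Css × Vd / F = 10.4 × 70.8 / 0.54 = 1364 mg

1364 mg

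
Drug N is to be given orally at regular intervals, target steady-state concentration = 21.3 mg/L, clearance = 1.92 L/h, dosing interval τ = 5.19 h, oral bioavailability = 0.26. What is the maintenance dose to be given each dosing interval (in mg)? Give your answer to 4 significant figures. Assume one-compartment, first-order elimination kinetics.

816.3 mg

At steady state, F × (Dose/τ) = Css × CL.
Dose = Css × CL × τ / F = 21.3 × 1.920 × 5.19 / 0.26 = 816.3 mg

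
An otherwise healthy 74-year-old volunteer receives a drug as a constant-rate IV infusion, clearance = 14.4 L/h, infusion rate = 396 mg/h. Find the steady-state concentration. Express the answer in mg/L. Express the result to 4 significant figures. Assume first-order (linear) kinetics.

At steady state Css = R₀ / CL = 396 / 14.40 = 27.50 mg/L

27.50 mg/L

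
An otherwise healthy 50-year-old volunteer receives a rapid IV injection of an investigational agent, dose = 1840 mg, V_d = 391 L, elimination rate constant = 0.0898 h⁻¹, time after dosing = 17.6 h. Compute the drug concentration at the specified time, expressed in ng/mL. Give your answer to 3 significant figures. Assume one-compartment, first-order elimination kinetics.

C₀ = Dose / Vd = 1840 / 391 = 4.706 mg/L
C = C₀ · e^(−k·t) = 4.706 × e^(−0.08980 × 17.6)
  = 4.706 × 0.2059 = 0.9690 mg/L
Convert: 0.9690 mg/L × 1000 = 969.0 ng/mL

969 ng/mL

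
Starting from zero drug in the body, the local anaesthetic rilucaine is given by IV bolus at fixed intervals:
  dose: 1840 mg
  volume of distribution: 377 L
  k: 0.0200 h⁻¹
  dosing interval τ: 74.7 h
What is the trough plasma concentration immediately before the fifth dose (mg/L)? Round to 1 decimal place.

1.4 mg/L

C₀ per dose = Dose / Vd = 1840 / 377 = 4.881 mg/L
Fraction remaining after one interval: r = e^(−kτ) = e^(−0.02000 × 74.7) = 0.2245
Before dose 5, 4 doses have been given (aged 1τ, 2τ, 3τ, 4τ).
C_trough = C₀ × (r + r² + … + r^4) = C₀ × r(1−r^4)/(1−r)
        = 4.881 × 0.2245 × (1 − 0.002540) / (1 − 0.2245) = 1.409 mg/L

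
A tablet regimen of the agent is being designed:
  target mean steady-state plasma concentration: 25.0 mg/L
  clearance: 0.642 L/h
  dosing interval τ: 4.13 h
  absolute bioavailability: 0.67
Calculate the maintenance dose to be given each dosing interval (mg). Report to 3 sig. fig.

98.9 mg

At steady state, F × (Dose/τ) = Css × CL.
Dose = Css × CL × τ / F = 25.0 × 0.6420 × 4.13 / 0.67 = 98.94 mg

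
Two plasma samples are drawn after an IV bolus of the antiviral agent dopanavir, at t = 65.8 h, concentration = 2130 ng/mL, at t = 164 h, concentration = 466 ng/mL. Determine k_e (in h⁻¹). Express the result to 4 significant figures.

0.01548 h⁻¹

k = ln(C₁/C₂) / (t₂ − t₁) = ln(2130/466) / (164 − 65.8)
  = 1.520 / 98.20 = 0.01548 h⁻¹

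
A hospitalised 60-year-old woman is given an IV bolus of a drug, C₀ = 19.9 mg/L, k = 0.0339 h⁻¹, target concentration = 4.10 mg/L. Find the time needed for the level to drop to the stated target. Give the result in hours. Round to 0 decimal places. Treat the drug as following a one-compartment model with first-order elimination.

t = ln(C₀ / C) / k = ln(19.90 / 4.10) / 0.03390
  = ln(4.854) / 0.03390 = 1.580 / 0.03390 = 46.61 h

47 h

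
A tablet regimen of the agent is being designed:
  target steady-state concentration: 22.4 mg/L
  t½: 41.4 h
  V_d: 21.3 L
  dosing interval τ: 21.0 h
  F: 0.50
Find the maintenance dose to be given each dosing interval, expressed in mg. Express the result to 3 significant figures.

k = ln2 / t½ = 0.693147 / 41.4 = 0.01674 h⁻¹
CL = k × Vd = 0.01674 × 21.3 = 0.3566 L/h
At steady state, F × (Dose/τ) = Css × CL.
Dose = Css × CL × τ / F = 22.4 × 0.3566 × 21.0 / 0.50 = 335.5 mg

336 mg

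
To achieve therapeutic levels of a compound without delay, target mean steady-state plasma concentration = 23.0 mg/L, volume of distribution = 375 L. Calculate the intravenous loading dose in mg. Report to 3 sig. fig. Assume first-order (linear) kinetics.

8630 mg

LD = Css × Vd = 23.0 × 375 = 8625 mg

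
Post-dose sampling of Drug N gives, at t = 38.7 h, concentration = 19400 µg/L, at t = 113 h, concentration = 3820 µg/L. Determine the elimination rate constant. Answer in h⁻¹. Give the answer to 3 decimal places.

k = ln(C₁/C₂) / (t₂ − t₁) = ln(19400/3820) / (113 − 38.7)
  = 1.625 / 74.30 = 0.02187 h⁻¹

0.022 h⁻¹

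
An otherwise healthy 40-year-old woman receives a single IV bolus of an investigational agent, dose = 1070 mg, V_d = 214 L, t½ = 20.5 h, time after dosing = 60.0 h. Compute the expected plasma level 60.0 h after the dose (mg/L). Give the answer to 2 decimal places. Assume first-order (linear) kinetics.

C₀ = Dose / Vd = 1070 / 214 = 5.000 mg/L
k = ln2 / t½ = 0.693147 / 20.5 = 0.03381 h⁻¹
C = C₀ · e^(−k·t) = 5.000 × e^(−0.03381 × 60.0)
  = 5.000 × 0.1315 = 0.6575 mg/L

0.66 mg/L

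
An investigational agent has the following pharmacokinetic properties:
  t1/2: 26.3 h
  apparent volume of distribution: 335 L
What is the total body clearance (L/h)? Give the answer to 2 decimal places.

k = ln2 / t½ = 0.693147 / 26.3 = 0.02636 h⁻¹
CL = k × Vd = 0.02636 × 335 = 8.831 L/h

8.83 L/h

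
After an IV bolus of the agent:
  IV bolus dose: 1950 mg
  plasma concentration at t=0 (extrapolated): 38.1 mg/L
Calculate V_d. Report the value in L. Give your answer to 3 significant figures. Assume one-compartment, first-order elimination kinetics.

Vd = Dose / C₀ = 1950 / 38.1 = 51.18 L

51.2 L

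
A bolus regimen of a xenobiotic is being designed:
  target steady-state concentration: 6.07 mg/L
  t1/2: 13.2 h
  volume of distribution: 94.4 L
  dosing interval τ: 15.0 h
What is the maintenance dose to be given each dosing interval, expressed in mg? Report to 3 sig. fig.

k = ln2 / t½ = 0.693147 / 13.2 = 0.05251 h⁻¹
CL = k × Vd = 0.05251 × 94.4 = 4.957 L/h
At steady state, Dose/τ = Css × CL.
Dose = Css × CL × τ = 6.07 × 4.957 × 15.0 = 451.3 mg

451 mg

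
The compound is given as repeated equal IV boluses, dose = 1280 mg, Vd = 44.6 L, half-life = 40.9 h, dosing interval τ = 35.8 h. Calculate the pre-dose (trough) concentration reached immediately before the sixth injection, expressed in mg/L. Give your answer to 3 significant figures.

32.7 mg/L

C₀ per dose = Dose / Vd = 1280 / 44.6 = 28.70 mg/L
k = ln2 / t½ = 0.693147 / 40.9 = 0.01695 h⁻¹
Fraction remaining after one interval: r = e^(−kτ) = e^(−0.01695 × 35.8) = 0.5451
Before dose 6, 5 doses have been given (aged 1τ, 2τ, 3τ, 4τ, 5τ).
C_trough = C₀ × (r + r² + … + r^5) = C₀ × r(1−r^5)/(1−r)
        = 28.70 × 0.5451 × (1 − 0.04813) / (1 − 0.5451) = 32.74 mg/L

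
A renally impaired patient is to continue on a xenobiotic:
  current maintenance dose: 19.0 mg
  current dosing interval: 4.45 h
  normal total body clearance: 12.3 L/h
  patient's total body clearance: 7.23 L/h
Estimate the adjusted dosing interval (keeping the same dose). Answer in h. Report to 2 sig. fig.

To keep the same average steady-state level, dosing rate must scale with clearance.
CL ratio = 7.23 / 12.3 = 0.5878
New interval (same dose) = 4.45 / 0.5878 = 7.571 h

7.6 h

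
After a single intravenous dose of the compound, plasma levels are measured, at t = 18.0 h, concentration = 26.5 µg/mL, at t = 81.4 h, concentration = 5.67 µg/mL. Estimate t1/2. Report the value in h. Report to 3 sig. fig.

28.5 h

k = ln(C₁/C₂) / (t₂ − t₁) = ln(26.5/5.67) / (81.4 − 18.0)
  = 1.542 / 63.40 = 0.02432 h⁻¹
t½ = ln2 / k = 0.693147 / 0.02432 = 28.50 h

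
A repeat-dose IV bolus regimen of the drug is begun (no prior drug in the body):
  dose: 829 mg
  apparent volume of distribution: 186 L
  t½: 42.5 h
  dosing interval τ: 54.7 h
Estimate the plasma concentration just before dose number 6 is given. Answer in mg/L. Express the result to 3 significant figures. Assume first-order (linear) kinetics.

3.06 mg/L

C₀ per dose = Dose / Vd = 829 / 186 = 4.457 mg/L
k = ln2 / t½ = 0.693147 / 42.5 = 0.01631 h⁻¹
Fraction remaining after one interval: r = e^(−kτ) = e^(−0.01631 × 54.7) = 0.4098
Before dose 6, 5 doses have been given (aged 1τ, 2τ, 3τ, 4τ, 5τ).
C_trough = C₀ × (r + r² + … + r^5) = C₀ × r(1−r^5)/(1−r)
        = 4.457 × 0.4098 × (1 − 0.01156) / (1 − 0.4098) = 3.059 mg/L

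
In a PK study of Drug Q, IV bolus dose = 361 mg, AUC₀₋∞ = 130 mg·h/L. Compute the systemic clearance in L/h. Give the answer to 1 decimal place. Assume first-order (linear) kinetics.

2.8 L/h

CL = Dose / AUC = 361 / 130 = 2.777 L/h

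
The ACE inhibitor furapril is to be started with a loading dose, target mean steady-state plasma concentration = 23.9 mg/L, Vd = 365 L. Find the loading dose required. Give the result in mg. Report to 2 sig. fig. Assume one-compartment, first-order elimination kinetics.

8700 mg

LD = Css × Vd = 23.9 × 365 = 8724 mg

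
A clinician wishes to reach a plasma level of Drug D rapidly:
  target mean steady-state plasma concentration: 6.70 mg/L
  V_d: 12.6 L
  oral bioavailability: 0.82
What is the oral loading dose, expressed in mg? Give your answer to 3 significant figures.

103 mg

LD = Css × Vd / F = 6.70 × 12.6 / 0.82 = 103.0 mg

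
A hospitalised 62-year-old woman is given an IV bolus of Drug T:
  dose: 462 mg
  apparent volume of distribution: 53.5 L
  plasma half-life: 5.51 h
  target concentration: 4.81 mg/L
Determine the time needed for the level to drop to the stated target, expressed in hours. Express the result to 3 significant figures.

C₀ = Dose / Vd = 462.0 / 53.5 = 8.636 mg/L
k = ln2 / t½ = 0.693147 / 5.51 = 0.1258 h⁻¹
t = ln(C₀ / C) / k = ln(8.636 / 4.81) / 0.1258
  = ln(1.795) / 0.1258 = 0.5850 / 0.1258 = 4.650 h

4.65 h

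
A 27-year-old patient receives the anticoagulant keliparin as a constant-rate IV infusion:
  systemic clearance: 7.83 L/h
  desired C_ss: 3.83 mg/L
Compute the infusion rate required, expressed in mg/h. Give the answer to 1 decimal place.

30.0 mg/h

At steady state, infusion rate R₀ = Css × CL = 3.83 × 7.830 = 29.99 mg/h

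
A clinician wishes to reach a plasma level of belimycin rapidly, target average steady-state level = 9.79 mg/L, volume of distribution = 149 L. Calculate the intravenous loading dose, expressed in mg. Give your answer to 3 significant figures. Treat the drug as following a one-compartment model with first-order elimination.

LD = Css × Vd = 9.79 × 149 = 1459 mg

1460 mg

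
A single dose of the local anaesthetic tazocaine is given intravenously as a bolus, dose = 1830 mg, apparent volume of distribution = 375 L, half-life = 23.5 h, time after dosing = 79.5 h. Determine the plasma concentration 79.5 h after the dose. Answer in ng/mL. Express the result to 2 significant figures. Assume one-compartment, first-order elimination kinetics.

C₀ = Dose / Vd = 1830 / 375 = 4.880 mg/L
k = ln2 / t½ = 0.693147 / 23.5 = 0.02950 h⁻¹
C = C₀ · e^(−k·t) = 4.880 × e^(−0.02950 × 79.5)
  = 4.880 × 0.09582 = 0.4676 mg/L
Convert: 0.4676 mg/L × 1000 = 467.6 ng/mL

470 ng/mL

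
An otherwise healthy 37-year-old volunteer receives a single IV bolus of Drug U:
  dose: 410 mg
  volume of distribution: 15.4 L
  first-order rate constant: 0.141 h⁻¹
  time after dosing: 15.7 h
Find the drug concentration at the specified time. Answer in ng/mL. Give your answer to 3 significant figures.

C₀ = Dose / Vd = 410.0 / 15.4 = 26.62 mg/L
C = C₀ · e^(−k·t) = 26.62 × e^(−0.1410 × 15.7)
  = 26.62 × 0.1093 = 2.910 mg/L
Convert: 2.910 mg/L × 1000 = 2910 ng/mL

2910 ng/mL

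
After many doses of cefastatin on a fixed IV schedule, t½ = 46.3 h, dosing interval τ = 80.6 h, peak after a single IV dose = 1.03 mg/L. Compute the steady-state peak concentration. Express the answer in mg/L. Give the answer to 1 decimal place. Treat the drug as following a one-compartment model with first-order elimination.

k = ln2 / t½ = 0.693147 / 46.3 = 0.01497 h⁻¹
e^(−kτ) = e^(−0.01497 × 80.6) = 0.2992
Accumulation ratio R = 1 / (1 − e^(−kτ)) = 1 / (1 − 0.2992) = 1.427
Steady-state peak = C₀ × R = 1.03 × 1.427 = 1.470 mg/L

1.5 mg/L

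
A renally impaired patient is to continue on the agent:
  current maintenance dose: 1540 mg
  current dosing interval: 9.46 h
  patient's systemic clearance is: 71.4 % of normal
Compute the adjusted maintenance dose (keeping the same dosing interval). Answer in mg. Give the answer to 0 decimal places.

1100 mg

To keep the same average steady-state level, dosing rate must scale with clearance.
CL ratio = 71.4 / 100 = 0.7140
New dose (same interval) = 1540 × 0.7140 = 1100 mg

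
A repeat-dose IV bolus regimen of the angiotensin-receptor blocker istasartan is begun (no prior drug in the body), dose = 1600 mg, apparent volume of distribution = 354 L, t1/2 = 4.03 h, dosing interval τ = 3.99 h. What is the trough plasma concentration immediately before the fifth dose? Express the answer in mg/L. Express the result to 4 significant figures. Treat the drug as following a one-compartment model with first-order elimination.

C₀ per dose = Dose / Vd = 1600 / 354 = 4.520 mg/L
k = ln2 / t½ = 0.693147 / 4.03 = 0.1720 h⁻¹
Fraction remaining after one interval: r = e^(−kτ) = e^(−0.1720 × 3.99) = 0.5034
Before dose 5, 4 doses have been given (aged 1τ, 2τ, 3τ, 4τ).
C_trough = C₀ × (r + r² + … + r^4) = C₀ × r(1−r^4)/(1−r)
        = 4.520 × 0.5034 × (1 − 0.06422) / (1 − 0.5034) = 4.288 mg/L

4.288 mg/L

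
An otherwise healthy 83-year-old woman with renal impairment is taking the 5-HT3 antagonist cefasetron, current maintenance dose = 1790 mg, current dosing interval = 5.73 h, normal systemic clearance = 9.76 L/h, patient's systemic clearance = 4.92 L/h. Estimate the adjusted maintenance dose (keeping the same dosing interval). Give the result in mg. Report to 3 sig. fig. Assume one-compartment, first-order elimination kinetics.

To keep the same average steady-state level, dosing rate must scale with clearance.
CL ratio = 4.92 / 9.76 = 0.5041
New dose (same interval) = 1790 × 0.5041 = 902.3 mg

902 mg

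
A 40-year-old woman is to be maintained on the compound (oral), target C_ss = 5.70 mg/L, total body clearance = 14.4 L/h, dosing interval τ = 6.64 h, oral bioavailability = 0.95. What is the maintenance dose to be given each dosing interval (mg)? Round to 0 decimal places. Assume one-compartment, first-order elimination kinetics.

At steady state, F × (Dose/τ) = Css × CL.
Dose = Css × CL × τ / F = 5.70 × 14.40 × 6.64 / 0.95 = 573.7 mg

574 mg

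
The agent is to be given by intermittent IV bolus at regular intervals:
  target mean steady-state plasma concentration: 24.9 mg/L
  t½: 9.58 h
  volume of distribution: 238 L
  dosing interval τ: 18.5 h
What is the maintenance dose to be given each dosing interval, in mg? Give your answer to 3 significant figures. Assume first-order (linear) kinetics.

7930 mg

k = ln2 / t½ = 0.693147 / 9.58 = 0.07235 h⁻¹
CL = k × Vd = 0.07235 × 238 = 17.22 L/h
At steady state, Dose/τ = Css × CL.
Dose = Css × CL × τ = 24.9 × 17.22 × 18.5 = 7932 mg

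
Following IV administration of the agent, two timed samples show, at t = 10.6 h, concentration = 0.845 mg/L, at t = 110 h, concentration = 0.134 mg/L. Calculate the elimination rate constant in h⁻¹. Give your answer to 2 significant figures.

k = ln(C₁/C₂) / (t₂ − t₁) = ln(0.845/0.134) / (110 − 10.6)
  = 1.841 / 99.40 = 0.01852 h⁻¹

0.019 h⁻¹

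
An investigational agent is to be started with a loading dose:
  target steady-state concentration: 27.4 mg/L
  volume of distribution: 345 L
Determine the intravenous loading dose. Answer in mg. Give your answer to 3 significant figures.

9450 mg

LD = Css × Vd = 27.4 × 345 = 9453 mg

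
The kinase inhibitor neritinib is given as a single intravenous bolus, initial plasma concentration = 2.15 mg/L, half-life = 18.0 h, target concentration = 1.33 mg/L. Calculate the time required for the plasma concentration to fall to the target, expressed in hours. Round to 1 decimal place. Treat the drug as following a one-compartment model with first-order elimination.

12.5 h

k = ln2 / t½ = 0.693147 / 18.0 = 0.03851 h⁻¹
t = ln(C₀ / C) / k = ln(2.150 / 1.33) / 0.03851
  = ln(1.617) / 0.03851 = 0.4806 / 0.03851 = 12.48 h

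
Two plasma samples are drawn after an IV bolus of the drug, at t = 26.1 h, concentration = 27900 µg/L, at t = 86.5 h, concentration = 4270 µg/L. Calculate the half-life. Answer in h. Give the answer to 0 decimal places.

22 h

k = ln(C₁/C₂) / (t₂ − t₁) = ln(27900/4270) / (86.5 − 26.1)
  = 1.877 / 60.40 = 0.03108 h⁻¹
t½ = ln2 / k = 0.693147 / 0.03108 = 22.30 h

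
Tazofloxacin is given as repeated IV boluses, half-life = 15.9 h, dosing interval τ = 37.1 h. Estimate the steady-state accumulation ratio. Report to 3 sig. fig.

k = ln2 / t½ = 0.693147 / 15.9 = 0.04359 h⁻¹
e^(−kτ) = e^(−0.04359 × 37.1) = 0.1985
Accumulation ratio R = 1 / (1 − e^(−kτ)) = 1 / (1 − 0.1985) = 1.248

1.25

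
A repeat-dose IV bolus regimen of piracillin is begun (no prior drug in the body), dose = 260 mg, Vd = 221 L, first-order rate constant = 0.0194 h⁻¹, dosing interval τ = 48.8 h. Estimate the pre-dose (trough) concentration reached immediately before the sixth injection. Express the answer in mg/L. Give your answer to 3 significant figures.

C₀ per dose = Dose / Vd = 260 / 221 = 1.176 mg/L
Fraction remaining after one interval: r = e^(−kτ) = e^(−0.01940 × 48.8) = 0.3880
Before dose 6, 5 doses have been given (aged 1τ, 2τ, 3τ, 4τ, 5τ).
C_trough = C₀ × (r + r² + … + r^5) = C₀ × r(1−r^5)/(1−r)
        = 1.176 × 0.3880 × (1 − 0.008793) / (1 − 0.3880) = 0.7390 mg/L

0.739 mg/L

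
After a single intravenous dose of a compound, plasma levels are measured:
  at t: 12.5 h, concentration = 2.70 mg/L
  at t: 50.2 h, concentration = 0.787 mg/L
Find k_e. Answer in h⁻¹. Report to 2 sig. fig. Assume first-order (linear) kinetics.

0.033 h⁻¹

k = ln(C₁/C₂) / (t₂ − t₁) = ln(2.70/0.787) / (50.2 − 12.5)
  = 1.233 / 37.70 = 0.03271 h⁻¹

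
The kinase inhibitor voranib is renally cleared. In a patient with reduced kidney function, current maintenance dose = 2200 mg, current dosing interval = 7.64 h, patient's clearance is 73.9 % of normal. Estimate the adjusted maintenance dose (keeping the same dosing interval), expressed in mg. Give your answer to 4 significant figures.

1626 mg

To keep the same average steady-state level, dosing rate must scale with clearance.
CL ratio = 73.9 / 100 = 0.7390
New dose (same interval) = 2200 × 0.7390 = 1626 mg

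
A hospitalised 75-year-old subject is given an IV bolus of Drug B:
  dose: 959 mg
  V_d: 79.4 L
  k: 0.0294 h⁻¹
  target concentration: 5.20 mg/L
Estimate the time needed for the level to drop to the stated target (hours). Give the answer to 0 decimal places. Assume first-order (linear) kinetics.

29 h

C₀ = Dose / Vd = 959.0 / 79.4 = 12.08 mg/L
t = ln(C₀ / C) / k = ln(12.08 / 5.20) / 0.02940
  = ln(2.323) / 0.02940 = 0.8429 / 0.02940 = 28.67 h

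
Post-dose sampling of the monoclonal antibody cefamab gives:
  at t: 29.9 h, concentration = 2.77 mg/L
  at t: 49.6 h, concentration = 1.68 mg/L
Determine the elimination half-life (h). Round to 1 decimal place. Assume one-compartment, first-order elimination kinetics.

27.3 h

k = ln(C₁/C₂) / (t₂ − t₁) = ln(2.77/1.68) / (49.6 − 29.9)
  = 0.5001 / 19.70 = 0.02539 h⁻¹
t½ = ln2 / k = 0.693147 / 0.02539 = 27.30 h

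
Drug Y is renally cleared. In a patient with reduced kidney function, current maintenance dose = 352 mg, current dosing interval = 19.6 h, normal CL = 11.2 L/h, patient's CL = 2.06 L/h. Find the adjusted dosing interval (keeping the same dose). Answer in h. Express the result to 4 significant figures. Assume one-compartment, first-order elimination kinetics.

106.6 h

To keep the same average steady-state level, dosing rate must scale with clearance.
CL ratio = 2.06 / 11.2 = 0.1839
New interval (same dose) = 19.6 / 0.1839 = 106.6 h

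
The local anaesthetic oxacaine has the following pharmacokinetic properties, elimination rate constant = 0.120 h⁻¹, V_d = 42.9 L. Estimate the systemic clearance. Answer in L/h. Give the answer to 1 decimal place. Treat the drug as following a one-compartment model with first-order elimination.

5.1 L/h

CL = k × Vd = 0.120 × 42.9 = 5.148 L/h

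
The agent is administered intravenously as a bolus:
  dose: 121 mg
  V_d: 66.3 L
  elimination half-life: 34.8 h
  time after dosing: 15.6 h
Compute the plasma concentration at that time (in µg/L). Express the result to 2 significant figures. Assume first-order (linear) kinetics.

C₀ = Dose / Vd = 121.0 / 66.3 = 1.825 mg/L
k = ln2 / t½ = 0.693147 / 34.8 = 0.01992 h⁻¹
C = C₀ · e^(−k·t) = 1.825 × e^(−0.01992 × 15.6)
  = 1.825 × 0.7329 = 1.338 mg/L
Convert: 1.338 mg/L × 1000 = 1338 µg/L

1300 µg/L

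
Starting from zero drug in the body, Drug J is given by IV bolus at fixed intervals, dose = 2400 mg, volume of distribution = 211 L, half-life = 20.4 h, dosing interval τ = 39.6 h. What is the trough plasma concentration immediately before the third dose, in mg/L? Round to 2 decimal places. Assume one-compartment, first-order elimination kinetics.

3.73 mg/L

C₀ per dose = Dose / Vd = 2400 / 211 = 11.37 mg/L
k = ln2 / t½ = 0.693147 / 20.4 = 0.03398 h⁻¹
Fraction remaining after one interval: r = e^(−kτ) = e^(−0.03398 × 39.6) = 0.2604
Before dose 3, 2 doses have been given (aged 1τ, 2τ).
C_trough = C₀ × (r + r²) = 11.37 × (0.2604 + 0.06781) = 3.732 mg/L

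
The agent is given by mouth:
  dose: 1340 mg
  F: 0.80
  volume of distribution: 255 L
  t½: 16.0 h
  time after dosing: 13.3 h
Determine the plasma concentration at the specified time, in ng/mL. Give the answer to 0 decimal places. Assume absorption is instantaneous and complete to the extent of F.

2363 ng/mL

Amount reaching circulation = F × Dose = 0.80 × 1340 = 1072 mg
C₀ = F·Dose / Vd = 1072 / 255 = 4.204 mg/L
k = ln2 / t½ = 0.693147 / 16.0 = 0.04332 h⁻¹
C = C₀ · e^(−k·t) = 4.204 × e^(−0.04332 × 13.3)
  = 4.204 × 0.5621 = 2.363 mg/L
Convert: 2.363 mg/L × 1000 = 2363 ng/mL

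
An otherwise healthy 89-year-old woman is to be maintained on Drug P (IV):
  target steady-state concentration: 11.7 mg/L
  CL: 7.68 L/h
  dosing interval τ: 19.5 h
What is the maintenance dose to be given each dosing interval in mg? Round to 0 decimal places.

1752 mg

At steady state, Dose/τ = Css × CL.
Dose = Css × CL × τ = 11.7 × 7.680 × 19.5 = 1752 mg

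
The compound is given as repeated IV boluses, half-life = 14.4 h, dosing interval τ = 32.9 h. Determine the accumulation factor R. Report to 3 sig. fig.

1.26

k = ln2 / t½ = 0.693147 / 14.4 = 0.04814 h⁻¹
e^(−kτ) = e^(−0.04814 × 32.9) = 0.2052
Accumulation ratio R = 1 / (1 − e^(−kτ)) = 1 / (1 − 0.2052) = 1.258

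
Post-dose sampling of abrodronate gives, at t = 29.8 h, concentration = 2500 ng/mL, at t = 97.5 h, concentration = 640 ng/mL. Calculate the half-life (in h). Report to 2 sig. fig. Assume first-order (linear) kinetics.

k = ln(C₁/C₂) / (t₂ − t₁) = ln(2500/640) / (97.5 − 29.8)
  = 1.363 / 67.70 = 0.02013 h⁻¹
t½ = ln2 / k = 0.693147 / 0.02013 = 34.43 h

34 h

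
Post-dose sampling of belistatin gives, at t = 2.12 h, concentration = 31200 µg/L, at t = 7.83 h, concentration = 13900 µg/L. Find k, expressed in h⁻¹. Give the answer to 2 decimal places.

k = ln(C₁/C₂) / (t₂ − t₁) = ln(31200/13900) / (7.83 − 2.12)
  = 0.8085 / 5.710 = 0.1416 h⁻¹

0.14 h⁻¹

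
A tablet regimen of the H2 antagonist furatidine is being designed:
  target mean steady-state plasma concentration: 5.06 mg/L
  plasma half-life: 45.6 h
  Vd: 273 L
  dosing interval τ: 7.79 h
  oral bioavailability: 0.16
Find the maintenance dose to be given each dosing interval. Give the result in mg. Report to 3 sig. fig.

1020 mg

k = ln2 / t½ = 0.693147 / 45.6 = 0.01520 h⁻¹
CL = k × Vd = 0.01520 × 273 = 4.150 L/h
At steady state, F × (Dose/τ) = Css × CL.
Dose = Css × CL × τ / F = 5.06 × 4.150 × 7.79 / 0.16 = 1022 mg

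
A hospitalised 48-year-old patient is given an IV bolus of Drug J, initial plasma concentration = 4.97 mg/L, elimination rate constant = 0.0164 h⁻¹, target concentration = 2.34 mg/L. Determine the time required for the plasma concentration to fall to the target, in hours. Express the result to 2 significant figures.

46 h

t = ln(C₀ / C) / k = ln(4.970 / 2.34) / 0.01640
  = ln(2.124) / 0.01640 = 0.7533 / 0.01640 = 45.93 h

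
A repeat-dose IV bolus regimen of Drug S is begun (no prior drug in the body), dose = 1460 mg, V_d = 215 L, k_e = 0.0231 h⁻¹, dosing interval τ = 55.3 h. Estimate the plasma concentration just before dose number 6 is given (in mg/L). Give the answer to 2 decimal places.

2.62 mg/L

C₀ per dose = Dose / Vd = 1460 / 215 = 6.791 mg/L
Fraction remaining after one interval: r = e^(−kτ) = e^(−0.02310 × 55.3) = 0.2788
Before dose 6, 5 doses have been given (aged 1τ, 2τ, 3τ, 4τ, 5τ).
C_trough = C₀ × (r + r² + … + r^5) = C₀ × r(1−r^5)/(1−r)
        = 6.791 × 0.2788 × (1 − 0.001684) / (1 − 0.2788) = 2.621 mg/L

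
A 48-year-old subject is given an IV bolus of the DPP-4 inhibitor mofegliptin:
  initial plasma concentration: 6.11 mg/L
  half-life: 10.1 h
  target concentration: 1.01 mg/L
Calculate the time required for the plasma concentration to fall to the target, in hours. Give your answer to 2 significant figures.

26 h

k = ln2 / t½ = 0.693147 / 10.1 = 0.06863 h⁻¹
t = ln(C₀ / C) / k = ln(6.110 / 1.01) / 0.06863
  = ln(6.050) / 0.06863 = 1.800 / 0.06863 = 26.23 h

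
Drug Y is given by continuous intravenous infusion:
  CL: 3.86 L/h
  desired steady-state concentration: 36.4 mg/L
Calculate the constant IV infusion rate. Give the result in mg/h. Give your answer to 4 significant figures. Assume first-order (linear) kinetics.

At steady state, infusion rate R₀ = Css × CL = 36.4 × 3.860 = 140.5 mg/h

140.5 mg/h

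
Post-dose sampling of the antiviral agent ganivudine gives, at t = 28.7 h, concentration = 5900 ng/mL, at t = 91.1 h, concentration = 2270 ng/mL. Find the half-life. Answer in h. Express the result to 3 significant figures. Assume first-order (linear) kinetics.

k = ln(C₁/C₂) / (t₂ − t₁) = ln(5900/2270) / (91.1 − 28.7)
  = 0.9552 / 62.40 = 0.01531 h⁻¹
t½ = ln2 / k = 0.693147 / 0.01531 = 45.27 h

45.3 h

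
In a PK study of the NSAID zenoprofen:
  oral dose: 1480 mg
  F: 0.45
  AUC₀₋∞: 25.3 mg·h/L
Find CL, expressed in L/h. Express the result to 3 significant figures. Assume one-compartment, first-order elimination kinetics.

26.3 L/h

CL = F·Dose / AUC = 0.45 × 1480 / 25.3 = 26.32 L/h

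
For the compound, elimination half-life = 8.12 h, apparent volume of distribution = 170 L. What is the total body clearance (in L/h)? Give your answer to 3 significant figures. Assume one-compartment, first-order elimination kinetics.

14.5 L/h

k = ln2 / t½ = 0.693147 / 8.12 = 0.08536 h⁻¹
CL = k × Vd = 0.08536 × 170 = 14.51 L/h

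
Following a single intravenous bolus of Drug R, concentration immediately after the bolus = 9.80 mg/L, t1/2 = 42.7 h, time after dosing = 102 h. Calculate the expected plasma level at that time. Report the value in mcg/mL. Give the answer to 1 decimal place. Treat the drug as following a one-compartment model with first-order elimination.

k = ln2 / t½ = 0.693147 / 42.7 = 0.01623 h⁻¹
C = C₀ · e^(−k·t) = 9.800 × e^(−0.01623 × 102)
  = 9.800 × 0.1910 = 1.872 mg/L
(1.872 mg/L = 1.872 mcg/mL)

1.9 mcg/mL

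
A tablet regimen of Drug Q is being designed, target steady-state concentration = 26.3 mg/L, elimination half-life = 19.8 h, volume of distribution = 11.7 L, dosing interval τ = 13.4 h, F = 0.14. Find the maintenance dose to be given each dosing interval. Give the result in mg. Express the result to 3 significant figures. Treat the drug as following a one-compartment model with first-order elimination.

1030 mg

k = ln2 / t½ = 0.693147 / 19.8 = 0.03501 h⁻¹
CL = k × Vd = 0.03501 × 11.7 = 0.4096 L/h
At steady state, F × (Dose/τ) = Css × CL.
Dose = Css × CL × τ / F = 26.3 × 0.4096 × 13.4 / 0.14 = 1031 mg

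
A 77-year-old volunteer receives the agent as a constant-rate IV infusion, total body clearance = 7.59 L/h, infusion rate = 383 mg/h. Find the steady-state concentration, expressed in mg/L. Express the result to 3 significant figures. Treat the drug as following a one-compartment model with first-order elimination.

50.5 mg/L

At steady state Css = R₀ / CL = 383 / 7.590 = 50.46 mg/L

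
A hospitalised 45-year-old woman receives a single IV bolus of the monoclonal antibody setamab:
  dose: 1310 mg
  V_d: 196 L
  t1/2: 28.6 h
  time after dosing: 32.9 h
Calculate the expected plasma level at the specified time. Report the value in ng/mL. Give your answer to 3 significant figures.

C₀ = Dose / Vd = 1310 / 196 = 6.684 mg/L
k = ln2 / t½ = 0.693147 / 28.6 = 0.02424 h⁻¹
C = C₀ · e^(−k·t) = 6.684 × e^(−0.02424 × 32.9)
  = 6.684 × 0.4505 = 3.011 mg/L
Convert: 3.011 mg/L × 1000 = 3011 ng/mL

3010 ng/mL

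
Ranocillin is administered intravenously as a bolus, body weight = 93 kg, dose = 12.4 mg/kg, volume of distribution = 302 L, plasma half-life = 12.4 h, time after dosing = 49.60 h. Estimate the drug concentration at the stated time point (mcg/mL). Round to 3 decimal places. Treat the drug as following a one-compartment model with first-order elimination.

Total dose = 12.4 × 93 = 1153 mg
C₀ = Dose / Vd = 1153 / 302 = 3.818 mg/L
k = ln2 / t½ = 0.693147 / 12.4 = 0.05590 h⁻¹
t / t½ = 49.60 / 12.4 = 4 half-lives
C = C₀ × (1/2)^4 = 3.818 × 0.06250 = 0.2386 mg/L
(0.2386 mg/L = 0.2386 mcg/mL)

0.239 mcg/mL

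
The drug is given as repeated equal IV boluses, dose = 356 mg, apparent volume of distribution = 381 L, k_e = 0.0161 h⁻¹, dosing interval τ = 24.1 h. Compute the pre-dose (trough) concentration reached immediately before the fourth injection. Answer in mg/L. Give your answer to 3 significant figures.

C₀ per dose = Dose / Vd = 356 / 381 = 0.9344 mg/L
Fraction remaining after one interval: r = e^(−kτ) = e^(−0.01610 × 24.1) = 0.6784
Before dose 4, 3 doses have been given (aged 1τ, 2τ, 3τ).
C_trough = C₀ × (r + r² + … + r^3) = C₀ × r(1−r^3)/(1−r)
        = 0.9344 × 0.6784 × (1 − 0.3122) / (1 − 0.6784) = 1.356 mg/L

1.36 mg/L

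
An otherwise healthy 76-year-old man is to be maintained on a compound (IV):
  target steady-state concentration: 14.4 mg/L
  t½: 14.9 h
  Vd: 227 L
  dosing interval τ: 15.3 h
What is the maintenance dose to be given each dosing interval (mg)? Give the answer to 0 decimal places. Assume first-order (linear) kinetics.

2327 mg

k = ln2 / t½ = 0.693147 / 14.9 = 0.04652 h⁻¹
CL = k × Vd = 0.04652 × 227 = 10.56 L/h
At steady state, Dose/τ = Css × CL.
Dose = Css × CL × τ = 14.4 × 10.56 × 15.3 = 2327 mg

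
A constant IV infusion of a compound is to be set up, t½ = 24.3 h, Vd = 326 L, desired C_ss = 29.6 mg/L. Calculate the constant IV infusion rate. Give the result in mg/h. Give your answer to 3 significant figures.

k = ln2 / t½ = 0.693147 / 24.3 = 0.02852 h⁻¹
CL = k × Vd = 0.02852 × 326 = 9.298 L/h
At steady state, infusion rate R₀ = Css × CL = 29.6 × 9.298 = 275.2 mg/h

275 mg/h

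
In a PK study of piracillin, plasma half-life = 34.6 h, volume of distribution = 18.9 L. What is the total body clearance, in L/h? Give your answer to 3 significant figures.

k = ln2 / t½ = 0.693147 / 34.6 = 0.02003 h⁻¹
CL = k × Vd = 0.02003 × 18.9 = 0.3786 L/h

0.379 L/h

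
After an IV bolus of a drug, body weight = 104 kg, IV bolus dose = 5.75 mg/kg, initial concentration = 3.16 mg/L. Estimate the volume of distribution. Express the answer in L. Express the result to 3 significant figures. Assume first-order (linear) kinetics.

189 L

Dose = 5.75 × 104 = 598.0 mg
Vd = Dose / C₀ = 598.0 / 3.16 = 189.2 L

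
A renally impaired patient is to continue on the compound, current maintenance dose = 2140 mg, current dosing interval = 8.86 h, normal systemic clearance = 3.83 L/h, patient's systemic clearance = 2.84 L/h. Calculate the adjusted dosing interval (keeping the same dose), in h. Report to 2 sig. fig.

To keep the same average steady-state level, dosing rate must scale with clearance.
CL ratio = 2.84 / 3.83 = 0.7415
New interval (same dose) = 8.86 / 0.7415 = 11.95 h

12 h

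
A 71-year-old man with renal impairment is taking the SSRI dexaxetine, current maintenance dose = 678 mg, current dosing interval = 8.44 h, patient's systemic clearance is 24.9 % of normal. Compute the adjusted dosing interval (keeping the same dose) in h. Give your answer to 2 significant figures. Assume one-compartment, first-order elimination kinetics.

To keep the same average steady-state level, dosing rate must scale with clearance.
CL ratio = 24.9 / 100 = 0.2490
New interval (same dose) = 8.44 / 0.2490 = 33.90 h

34 h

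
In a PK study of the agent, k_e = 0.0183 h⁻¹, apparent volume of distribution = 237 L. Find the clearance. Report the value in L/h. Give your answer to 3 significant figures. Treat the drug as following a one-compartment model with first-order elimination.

CL = k × Vd = 0.0183 × 237 = 4.337 L/h

4.34 L/h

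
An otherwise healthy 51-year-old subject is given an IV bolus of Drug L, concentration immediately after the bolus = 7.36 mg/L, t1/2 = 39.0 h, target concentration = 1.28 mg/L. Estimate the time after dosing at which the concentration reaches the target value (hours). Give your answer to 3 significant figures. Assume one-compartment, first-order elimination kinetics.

k = ln2 / t½ = 0.693147 / 39.0 = 0.01777 h⁻¹
t = ln(C₀ / C) / k = ln(7.360 / 1.28) / 0.01777
  = ln(5.750) / 0.01777 = 1.749 / 0.01777 = 98.42 h

98.4 h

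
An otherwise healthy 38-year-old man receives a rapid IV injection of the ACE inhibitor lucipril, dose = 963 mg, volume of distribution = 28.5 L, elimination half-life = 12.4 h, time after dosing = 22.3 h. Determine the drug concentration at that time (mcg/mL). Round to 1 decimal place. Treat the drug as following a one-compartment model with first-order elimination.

C₀ = Dose / Vd = 963.0 / 28.5 = 33.79 mg/L
k = ln2 / t½ = 0.693147 / 12.4 = 0.05590 h⁻¹
C = C₀ · e^(−k·t) = 33.79 × e^(−0.05590 × 22.3)
  = 33.79 × 0.2875 = 9.715 mg/L
(9.715 mg/L = 9.715 mcg/mL)

9.7 mcg/mL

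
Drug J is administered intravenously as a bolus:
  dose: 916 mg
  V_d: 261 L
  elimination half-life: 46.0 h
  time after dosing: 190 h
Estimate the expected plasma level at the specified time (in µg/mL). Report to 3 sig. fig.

0.200 µg/mL

C₀ = Dose / Vd = 916.0 / 261 = 3.510 mg/L
k = ln2 / t½ = 0.693147 / 46.0 = 0.01507 h⁻¹
C = C₀ · e^(−k·t) = 3.510 × e^(−0.01507 × 190)
  = 3.510 × 0.05708 = 0.2004 mg/L
(0.2004 mg/L = 0.2004 µg/mL)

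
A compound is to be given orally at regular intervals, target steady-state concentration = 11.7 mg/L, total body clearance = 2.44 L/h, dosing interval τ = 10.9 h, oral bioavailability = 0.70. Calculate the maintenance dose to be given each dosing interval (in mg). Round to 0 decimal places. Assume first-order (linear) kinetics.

445 mg

At steady state, F × (Dose/τ) = Css × CL.
Dose = Css × CL × τ / F = 11.7 × 2.440 × 10.9 / 0.70 = 444.5 mg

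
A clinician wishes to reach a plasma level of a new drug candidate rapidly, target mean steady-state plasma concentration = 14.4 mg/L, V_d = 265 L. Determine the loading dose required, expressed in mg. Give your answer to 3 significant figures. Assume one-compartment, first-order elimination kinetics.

LD = Css × Vd = 14.4 × 265 = 3816 mg

3820 mg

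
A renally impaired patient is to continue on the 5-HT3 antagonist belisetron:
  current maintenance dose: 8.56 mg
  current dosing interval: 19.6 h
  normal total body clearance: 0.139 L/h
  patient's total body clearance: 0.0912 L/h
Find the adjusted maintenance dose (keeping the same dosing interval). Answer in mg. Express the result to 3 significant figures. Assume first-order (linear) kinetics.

To keep the same average steady-state level, dosing rate must scale with clearance.
CL ratio = 0.0912 / 0.139 = 0.6561
New dose (same interval) = 8.56 × 0.6561 = 5.616 mg

5.62 mg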